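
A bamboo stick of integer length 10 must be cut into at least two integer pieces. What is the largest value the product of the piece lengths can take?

36

Define P[k] = max over 1≤i<k of i · max(k−i, P[k−i]); the inner max lets the remainder stay uncut if that's better.
P[2] = 1·max(1,0) = 1·1 = 1
P[3] = 1·max(2,1) = 1·2 = 2
P[4] = 2·max(2,1) = 2·2 = 4
P[5] = 2·max(3,2) = 2·3 = 6
P[6] = 3·max(3,2) = 3·3 = 9
P[7] = 2·max(5,6) = 2·6 = 12
P[8] = 2·max(6,9) = 2·9 = 18
P[9] = 3·max(6,9) = 3·9 = 27
P[10] = 2·max(8,18) = 2·18 = 36
One optimal split: 3 + 3 + 2 + 2; product 3·3·2·2 = 36.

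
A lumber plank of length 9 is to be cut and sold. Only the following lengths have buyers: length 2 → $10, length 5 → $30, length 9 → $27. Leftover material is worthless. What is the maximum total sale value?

50

Build best[k] bottom-up: best[k] = max over allowed piece i of (p[i] + best[k−i]).
best[1] = 0
best[2] = 10
best[3] = 10
best[4] = 20  (first piece 2, then best[2]=10)
best[5] = 30
best[6] = 30
best[7] = 40  (first piece 2, then best[5]=30)
best[8] = 40
best[9] = 50  (first piece 2, then best[7]=40)
One optimal cutting: 5 + 2 + 2 → $50.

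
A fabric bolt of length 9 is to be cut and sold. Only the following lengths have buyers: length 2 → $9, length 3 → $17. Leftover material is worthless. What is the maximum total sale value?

Let f[k] be the best obtainable value from length k. For each k, try every first piece i and keep the best of price[i] + f[k−i].
f[1] = 0
f[2] = 9
f[3] = max(9+0, 17+0) = 17
f[4] = max(9+9, 17+0) = 18
f[5] = max(9+17, 17+9) = 26
f[6] = max(9+18, 17+17) = 34
f[7] = max(9+26, 17+18) = 35
f[8] = max(9+34, 17+26) = 43
f[9] = max(9+35, 17+34) = 51
One optimal cutting: 3 + 3 + 3 → $51.

51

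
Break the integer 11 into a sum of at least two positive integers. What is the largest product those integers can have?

54

Let g[k] be the best product for length k (with at least one cut). For each first piece i, the rest contributes max(k−i, g[k−i]).
g[2] = 1×max(1,0) = 1×1 = 1
g[3] = max(1×2, 2×1) = 2
g[4] = max(1×3, 2×2, 3×1) = 4
g[5] = max(1×4, 2×3, 3×2, 4×1) = 6
g[6] = max(1×6, 2×4, 3×3, 4×2, 5×1) = 9
g[7] = max(1×9, 2×6, 3×4, 4×3, 5×2, 6×1) = 12
g[8] = max(1×12, 2×9, 3×6, …, 6×2, 7×1) = 18
g[9] = max(1×18, 2×12, 3×9, …, 7×2, 8×1) = 27
g[10] = max(1×27, 2×18, 3×12, …, 8×2, 9×1) = 36
g[11] = max(1×36, 2×27, 3×18, …, 9×2, 10×1) = 54
One optimal split: 3 + 3 + 3 + 2; product 3×3×3×2 = 54.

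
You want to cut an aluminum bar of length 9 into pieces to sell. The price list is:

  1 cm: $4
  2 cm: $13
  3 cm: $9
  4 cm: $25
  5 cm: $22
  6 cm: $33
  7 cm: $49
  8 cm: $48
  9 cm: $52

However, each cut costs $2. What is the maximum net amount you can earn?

Let r[k] be the best obtainable value from length k. For each k, try every first piece i and keep the best of price[i] + r[k−i] minus the 2 cut fee when i<k.
r[1] = 4
r[2] = max(4+4-2, 13+0) = 13
r[3] = max(4+13-2, 13+4-2, 9+0) = 15
r[4] = max(4+15-2, 13+13-2, 9+4-2, 25+0) = 25
r[5] = max(4+25-2, 13+15-2, 9+13-2, 25+4-2, 22+0) = 27
r[6] = max(4+27-2, 13+25-2, 9+15-2, 25+13-2, 22+4-2, 33+0) = 36
r[7] = max(4+36-2, 13+27-2, 9+25-2, …, 33+4-2, 49+0) = 49
r[8] = max(4+49-2, 13+36-2, 9+27-2, …, 49+4-2, 48+0) = 51
r[9] = max(4+51-2, 13+49-2, 9+36-2, …, 48+4-2, 52+0) = 60
One optimal plan: pieces 7 + 2 (1 cut) → $62 − $2 = $60.

60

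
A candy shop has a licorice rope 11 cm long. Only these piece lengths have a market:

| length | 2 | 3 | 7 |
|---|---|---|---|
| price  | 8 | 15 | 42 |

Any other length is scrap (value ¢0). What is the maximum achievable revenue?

58

Build f[k] bottom-up: f[k] = max over allowed piece i of (p[i] + f[k−i]).
f[1] = 0
f[2] = 8
f[3] = max(8+0, 15+0) = 15
f[4] = max(8+8, 15+0) = 16
f[5] = max(8+15, 15+8) = 23
f[6] = max(8+16, 15+15) = 30
f[7] = max(8+23, 15+16, 42+0) = 42
f[8] = max(8+30, 15+23, 42+0) = 42
f[9] = max(8+42, 15+30, 42+8) = 50
f[10] = max(8+42, 15+42, 42+15) = 57
f[11] = max(8+50, 15+42, 42+16) = 58
One optimal cutting: 7 + 2 + 2 → ¢58.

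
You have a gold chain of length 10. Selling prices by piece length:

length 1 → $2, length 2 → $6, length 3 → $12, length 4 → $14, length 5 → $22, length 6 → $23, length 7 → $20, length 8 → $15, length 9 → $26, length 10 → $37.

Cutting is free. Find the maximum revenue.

Consider every possible first cut. R[k] is the best of p[i]+R[k−i] over all sellable i≤k.
R[1] = 2
R[2] = max(2+2, 6+0) = 6
R[3] = max(2+6, 6+2, 12+0) = 12
R[4] = max(2+12, 6+6, 12+2, 14+0) = 14
R[5] = max(2+14, 6+12, 12+6, 14+2, 22+0) = 22
R[6] = max(2+22, 6+14, 12+12, 14+6, 22+2, 23+0) = 24
R[7] = max(2+24, 6+22, 12+14, …, 23+2, 20+0) = 28
R[8] = max(2+28, 6+24, 12+22, …, 20+2, 15+0) = 34
R[9] = max(2+34, 6+28, 12+24, …, 15+2, 26+0) = 36
R[10] = max(2+36, 6+34, 12+28, …, 26+2, 37+0) = 44
One optimal cutting: 5 + 5 → $22 + $22 = $44.

44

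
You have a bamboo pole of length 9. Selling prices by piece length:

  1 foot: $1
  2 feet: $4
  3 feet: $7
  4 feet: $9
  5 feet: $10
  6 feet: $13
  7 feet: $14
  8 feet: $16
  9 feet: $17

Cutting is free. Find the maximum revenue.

21

Consider every possible first cut. best[k] is the best of p[i]+best[k−i] over all sellable i≤k.
best[1] = 1
best[2] = 4
best[3] = 7
best[4] = 9
best[5] = 11  (first piece 2, then best[3]=7)
best[6] = 14  (first piece 3, then best[3]=7)
best[7] = 16  (first piece 3, then best[4]=9)
best[8] = 18  (first piece 2, then best[6]=14)
best[9] = 21  (first piece 3, then best[6]=14)
One optimal cutting: 3 + 3 + 3 → $7 + $7 + $7 = $21.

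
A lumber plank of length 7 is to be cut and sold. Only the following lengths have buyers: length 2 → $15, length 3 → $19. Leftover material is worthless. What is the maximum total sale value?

Consider every possible first cut. r[k] is the best of p[i]+r[k−i] over all sellable i≤k.
r[1] = 0
r[2] = 15
r[3] = max(15+0, 19+0) = 19
r[4] = max(15+15, 19+0) = 30
r[5] = max(15+19, 19+15) = 34
r[6] = max(15+30, 19+19) = 45
r[7] = max(15+34, 19+30) = 49
One optimal cutting: 3 + 2 + 2 → $49.

49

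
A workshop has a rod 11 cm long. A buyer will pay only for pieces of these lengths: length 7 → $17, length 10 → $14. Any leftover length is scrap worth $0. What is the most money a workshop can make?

Let best[k] be the best obtainable value from length k. For each k, try every first piece i and keep the best of price[i] + best[k−i].
best[1] = 0
best[2] = 0
best[3] = 0
best[4] = 0
best[5] = 0
best[6] = 0
best[7] = 17
best[8] = 17
best[9] = 17
best[10] = max(17+0, 14+0) = 17
best[11] = max(17+0, 14+0) = 17
One optimal cutting: pieces 7 with 4 cm of scrap → $17.

17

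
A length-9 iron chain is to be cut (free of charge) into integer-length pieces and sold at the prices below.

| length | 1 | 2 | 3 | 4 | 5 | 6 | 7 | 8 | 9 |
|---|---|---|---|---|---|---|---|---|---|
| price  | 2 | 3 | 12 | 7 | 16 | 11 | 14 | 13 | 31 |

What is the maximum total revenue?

Let v[k] be the best obtainable value from length k. For each k, try every first piece i and keep the best of price[i] + v[k−i].
v[1] = 2
v[2] = 4  (first piece 1, then v[1]=2)
v[3] = 12
v[4] = 14  (first piece 1, then v[3]=12)
v[5] = 16  (first piece 1, then v[4]=14)
v[6] = 24  (first piece 3, then v[3]=12)
v[7] = 26  (first piece 1, then v[6]=24)
v[8] = 28  (first piece 1, then v[7]=26)
v[9] = 36  (first piece 3, then v[6]=24)
One optimal cutting: 3 + 3 + 3 → $12 + $12 + $12 = $36.

36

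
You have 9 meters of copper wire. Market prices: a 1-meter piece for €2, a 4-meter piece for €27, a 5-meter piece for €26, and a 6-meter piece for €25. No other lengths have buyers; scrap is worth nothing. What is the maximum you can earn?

Consider every possible first cut. best[k] is the best of p[i]+best[k−i] over all sellable i≤k.
best[1] = 2
best[2] = 4  (first piece 1, then best[1]=2)
best[3] = 6  (first piece 1, then best[2]=4)
best[4] = max(2+6, 27+0) = 27
best[5] = max(2+27, 27+2, 26+0) = 29
best[6] = max(2+29, 27+4, 26+2, 25+0) = 31
best[7] = max(2+31, 27+6, 26+4, 25+2) = 33
best[8] = max(2+33, 27+27, 26+6, 25+4) = 54
best[9] = max(2+54, 27+29, 26+27, 25+6) = 56
One optimal cutting: 4 + 4 + 1 → €56.

56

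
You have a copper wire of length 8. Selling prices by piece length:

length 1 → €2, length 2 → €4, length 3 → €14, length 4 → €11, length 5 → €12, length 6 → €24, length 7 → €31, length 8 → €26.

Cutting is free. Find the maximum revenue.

Build R[k] bottom-up: R[k] = max over allowed piece i of (p[i] + R[k−i]).
R[1] = 2
R[2] = max(2+2, 4+0) = 4
R[3] = max(2+4, 4+2, 14+0) = 14
R[4] = max(2+14, 4+4, 14+2, 11+0) = 16
R[5] = max(2+16, 4+14, 14+4, 11+2, 12+0) = 18
R[6] = max(2+18, 4+16, 14+14, 11+4, 12+2, 24+0) = 28
R[7] = max(2+28, 4+18, 14+16, …, 24+2, 31+0) = 31
R[8] = max(2+31, 4+28, 14+18, …, 31+2, 26+0) = 33
One optimal cutting: 7 + 1 → €31 + €2 = €33.

33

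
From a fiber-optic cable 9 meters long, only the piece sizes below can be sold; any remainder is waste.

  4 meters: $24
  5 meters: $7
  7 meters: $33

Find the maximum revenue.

48

Let best[k] be the best obtainable value from length k. For each k, try every first piece i and keep the best of price[i] + best[k−i].
best[1] = 0
best[2] = 0
best[3] = 0
best[4] = 24
best[5] = 24
best[6] = 24
best[7] = 33
best[8] = 48  (first piece 4, then best[4]=24)
best[9] = 48
One optimal cutting: pieces 4 + 4 with 1 meter of scrap → $48.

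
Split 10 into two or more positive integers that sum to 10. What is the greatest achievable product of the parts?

Let f[k] be the best product for length k (with at least one cut). For each first piece i, the rest contributes max(k−i, f[k−i]).
f[2] = 1×max(1,0) = 1×1 = 1
f[3] = max(1×2, 2×1) = 2
f[4] = max(1×3, 2×2, 3×1) = 4
f[5] = max(1×4, 2×3, 3×2, 4×1) = 6
f[6] = max(1×6, 2×4, 3×3, 4×2, 5×1) = 9
f[7] = max(1×9, 2×6, 3×4, 4×3, 5×2, 6×1) = 12
f[8] = max(1×12, 2×9, 3×6, …, 6×2, 7×1) = 18
f[9] = max(1×18, 2×12, 3×9, …, 7×2, 8×1) = 27
f[10] = max(1×27, 2×18, 3×12, …, 8×2, 9×1) = 36
One optimal split: 3 + 3 + 2 + 2; product 3×3×2×2 = 36.

36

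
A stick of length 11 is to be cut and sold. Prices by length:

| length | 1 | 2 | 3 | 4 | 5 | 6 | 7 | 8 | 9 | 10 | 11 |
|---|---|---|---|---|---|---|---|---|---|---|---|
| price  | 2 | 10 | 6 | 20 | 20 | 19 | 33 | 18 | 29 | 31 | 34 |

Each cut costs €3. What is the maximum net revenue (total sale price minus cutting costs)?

50

Consider every possible first cut. net[k] is the best of p[i]+net[k−i] over all sellable i≤k, charging 3 whenever i<k.
net[1] = 2
net[2] = max(2+2-3, 10+0) = 10
net[3] = max(2+10-3, 10+2-3, 6+0) = 9
net[4] = max(2+9-3, 10+10-3, 6+2-3, 20+0) = 20
net[5] = max(2+20-3, 10+9-3, 6+10-3, 20+2-3, 20+0) = 20
net[6] = max(2+20-3, 10+20-3, 6+9-3, 20+10-3, 20+2-3, 19+0) = 27
net[7] = max(2+27-3, 10+20-3, 6+20-3, …, 19+2-3, 33+0) = 33
net[8] = max(2+33-3, 10+27-3, 6+20-3, …, 33+2-3, 18+0) = 37
net[9] = max(2+37-3, 10+33-3, 6+27-3, …, 18+2-3, 29+0) = 40
net[10] = max(2+40-3, 10+37-3, 6+33-3, …, 29+2-3, 31+0) = 44
net[11] = max(2+44-3, 10+40-3, 6+37-3, …, 31+2-3, 34+0) = 50
One optimal plan: pieces 7 + 4 (1 cut) → €53 − €3 = €50.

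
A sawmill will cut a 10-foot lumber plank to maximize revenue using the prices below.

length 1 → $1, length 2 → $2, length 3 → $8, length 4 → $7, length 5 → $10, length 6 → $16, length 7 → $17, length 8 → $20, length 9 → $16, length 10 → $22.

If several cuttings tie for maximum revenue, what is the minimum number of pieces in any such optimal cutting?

2

Let r[k] be the best obtainable value from length k. For each k, try every first piece i and keep the best of price[i] + r[k−i].
r[1] = 1
r[2] = 2  (first piece 1, then r[1]=1)
r[3] = 8
r[4] = 9  (first piece 1, then r[3]=8)
r[5] = 10  (first piece 1, then r[4]=9)
r[6] = 16  (first piece 3, then r[3]=8)
r[7] = 17  (first piece 1, then r[6]=16)
r[8] = 20
r[9] = 24  (first piece 3, then r[6]=16)
r[10] = 25  (first piece 1, then r[9]=24)
Maximum revenue is $25.
Now minimize piece count subject to staying optimal: for each k, pieces[k] = 1 + min over i with p[i]+r[k−i]=r[k] of pieces[k−i].
pieces[7] = 1
pieces[8] = 1
pieces[9] = 2
pieces[10] = 2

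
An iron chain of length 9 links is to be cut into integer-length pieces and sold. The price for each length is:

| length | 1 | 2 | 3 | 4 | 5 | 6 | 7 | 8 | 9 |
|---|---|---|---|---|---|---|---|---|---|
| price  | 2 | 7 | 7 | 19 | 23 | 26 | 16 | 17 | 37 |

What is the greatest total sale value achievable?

42

Consider every possible first cut. R[k] is the best of p[i]+R[k−i] over all sellable i≤k.
R[1] = 2
R[2] = 7
R[3] = 9  (first piece 1, then R[2]=7)
R[4] = 19
R[5] = 23
R[6] = 26  (first piece 2, then R[4]=19)
R[7] = 30  (first piece 2, then R[5]=23)
R[8] = 38  (first piece 4, then R[4]=19)
R[9] = 42  (first piece 4, then R[5]=23)
One optimal cutting: 5 + 4 → $23 + $19 = $42.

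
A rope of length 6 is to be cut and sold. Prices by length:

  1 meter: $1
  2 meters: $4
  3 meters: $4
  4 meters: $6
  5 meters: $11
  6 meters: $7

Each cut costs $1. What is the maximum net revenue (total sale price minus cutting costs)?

11

Build net[k] bottom-up: net[k] = max over allowed piece i of (p[i] + net[k−i]) − 1 per cut.
net[1] = 1
net[2] = max(1+1-1, 4+0) = 4
net[3] = max(1+4-1, 4+1-1, 4+0) = 4
net[4] = max(1+4-1, 4+4-1, 4+1-1, 6+0) = 7
net[5] = max(1+7-1, 4+4-1, 4+4-1, 6+1-1, 11+0) = 11
net[6] = max(1+11-1, 4+7-1, 4+4-1, 6+4-1, 11+1-1, 7+0) = 11
One optimal plan: pieces 5 + 1 (1 cut) → $12 − $1 = $11.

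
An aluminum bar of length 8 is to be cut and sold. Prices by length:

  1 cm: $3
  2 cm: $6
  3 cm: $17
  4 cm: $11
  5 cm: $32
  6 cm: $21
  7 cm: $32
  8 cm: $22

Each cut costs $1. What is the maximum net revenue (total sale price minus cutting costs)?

Consider every possible first cut. r[k] is the best of p[i]+r[k−i] over all sellable i≤k, charging 1 whenever i<k.
r[1] = 3
r[2] = max(3+3-1, 6+0) = 6
r[3] = max(3+6-1, 6+3-1, 17+0) = 17
r[4] = max(3+17-1, 6+6-1, 17+3-1, 11+0) = 19
r[5] = max(3+19-1, 6+17-1, 17+6-1, 11+3-1, 32+0) = 32
r[6] = max(3+32-1, 6+19-1, 17+17-1, 11+6-1, 32+3-1, 21+0) = 34
r[7] = max(3+34-1, 6+32-1, 17+19-1, …, 21+3-1, 32+0) = 37
r[8] = max(3+37-1, 6+34-1, 17+32-1, …, 32+3-1, 22+0) = 48
One optimal plan: pieces 5 + 3 (1 cut) → $49 − $1 = $48.

48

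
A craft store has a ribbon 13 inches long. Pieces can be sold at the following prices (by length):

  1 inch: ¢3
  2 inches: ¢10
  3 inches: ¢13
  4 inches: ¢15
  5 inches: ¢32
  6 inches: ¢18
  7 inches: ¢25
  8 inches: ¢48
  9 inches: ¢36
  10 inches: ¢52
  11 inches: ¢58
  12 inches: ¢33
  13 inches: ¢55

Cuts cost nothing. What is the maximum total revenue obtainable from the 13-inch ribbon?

Consider every possible first cut. R[k] is the best of p[i]+R[k−i] over all sellable i≤k.
R[1] = 3
R[2] = max(3+3, 10+0) = 10
R[3] = max(3+10, 10+3, 13+0) = 13
R[4] = max(3+13, 10+10, 13+3, 15+0) = 20
R[5] = max(3+20, 10+13, 13+10, 15+3, 32+0) = 32
R[6] = max(3+32, 10+20, 13+13, 15+10, 32+3, 18+0) = 35
R[7] = max(3+35, 10+32, 13+20, …, 18+3, 25+0) = 42
R[8] = max(3+42, 10+35, 13+32, …, 25+3, 48+0) = 48
R[9] = max(3+48, 10+42, 13+35, …, 48+3, 36+0) = 52
R[10] = max(3+52, 10+48, 13+42, …, 36+3, 52+0) = 64
R[11] = max(3+64, 10+52, 13+48, …, 52+3, 58+0) = 67
R[12] = max(3+67, 10+64, 13+52, …, 58+3, 33+0) = 74
R[13] = max(3+74, 10+67, 13+64, …, 33+3, 55+0) = 80
One optimal cutting: 8 + 5 → ¢48 + ¢32 = ¢80.

80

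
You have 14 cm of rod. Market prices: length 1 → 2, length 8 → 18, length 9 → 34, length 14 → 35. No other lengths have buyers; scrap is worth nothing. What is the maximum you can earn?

44

Build r[k] bottom-up: r[k] = max over allowed piece i of (p[i] + r[k−i]).
r[1] = 2
r[2] = 4  (first piece 1, then r[1]=2)
r[3] = 6  (first piece 1, then r[2]=4)
r[4] = 8  (first piece 1, then r[3]=6)
r[5] = 10  (first piece 1, then r[4]=8)
r[6] = 12  (first piece 1, then r[5]=10)
r[7] = 14  (first piece 1, then r[6]=12)
r[8] = 18
r[9] = 34
r[10] = 36  (first piece 1, then r[9]=34)
r[11] = 38  (first piece 1, then r[10]=36)
r[12] = 40  (first piece 1, then r[11]=38)
r[13] = 42  (first piece 1, then r[12]=40)
r[14] = 44  (first piece 1, then r[13]=42)
One optimal cutting: 9 + 1 + 1 + 1 + 1 + 1 → 44.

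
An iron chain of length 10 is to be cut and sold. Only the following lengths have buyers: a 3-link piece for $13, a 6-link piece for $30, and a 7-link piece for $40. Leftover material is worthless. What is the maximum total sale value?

53

Build best[k] bottom-up: best[k] = max over allowed piece i of (p[i] + best[k−i]).
best[1] = 0
best[2] = 0
best[3] = 13
best[4] = 13
best[5] = 13
best[6] = max(13+13, 30+0) = 30
best[7] = max(13+13, 30+0, 40+0) = 40
best[8] = max(13+13, 30+0, 40+0) = 40
best[9] = max(13+30, 30+13, 40+0) = 43
best[10] = max(13+40, 30+13, 40+13) = 53
One optimal cutting: 7 + 3 → $53.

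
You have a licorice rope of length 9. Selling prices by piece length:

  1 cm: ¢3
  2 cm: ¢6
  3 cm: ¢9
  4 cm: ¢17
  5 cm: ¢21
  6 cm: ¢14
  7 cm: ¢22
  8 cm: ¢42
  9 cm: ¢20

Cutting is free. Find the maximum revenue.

45

Build v[k] bottom-up: v[k] = max over allowed piece i of (p[i] + v[k−i]).
v[1] = 3
v[2] = max(3+3, 6+0) = 6
v[3] = max(3+6, 6+3, 9+0) = 9
v[4] = max(3+9, 6+6, 9+3, 17+0) = 17
v[5] = max(3+17, 6+9, 9+6, 17+3, 21+0) = 21
v[6] = max(3+21, 6+17, 9+9, 17+6, 21+3, 14+0) = 24
v[7] = max(3+24, 6+21, 9+17, …, 14+3, 22+0) = 27
v[8] = max(3+27, 6+24, 9+21, …, 22+3, 42+0) = 42
v[9] = max(3+42, 6+27, 9+24, …, 42+3, 20+0) = 45
One optimal cutting: 8 + 1 → ¢42 + ¢3 = ¢45.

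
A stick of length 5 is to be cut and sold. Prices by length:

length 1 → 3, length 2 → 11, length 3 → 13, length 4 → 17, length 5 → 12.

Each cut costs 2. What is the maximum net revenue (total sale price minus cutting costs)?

Consider every possible first cut. r[k] is the best of p[i]+r[k−i] over all sellable i≤k, charging 2 whenever i<k.
r[1] = 3
r[2] = max(3+3-2, 11+0) = 11
r[3] = max(3+11-2, 11+3-2, 13+0) = 13
r[4] = max(3+13-2, 11+11-2, 13+3-2, 17+0) = 20
r[5] = max(3+20-2, 11+13-2, 13+11-2, 17+3-2, 12+0) = 22
One optimal plan: pieces 3 + 2 (1 cut) → 24 − 2 = 22.

22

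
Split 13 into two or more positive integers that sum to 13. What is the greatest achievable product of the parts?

108

Define prod[k] = max over 1≤i<k of i · max(k−i, prod[k−i]); the inner max lets the remainder stay uncut if that's better.
Small cases: prod[2]=1, prod[3]=2, prod[4]=4, prod[5]=6.
prod[6] = 3*max(3,2) = 3*3 = 9
prod[7] = 2*max(5,6) = 2*6 = 12
prod[8] = 2*max(6,9) = 2*9 = 18
prod[9] = 3*max(6,9) = 3*9 = 27
prod[10] = 2*max(8,18) = 2*18 = 36
prod[11] = 2*max(9,27) = 2*27 = 54
prod[12] = 3*max(9,27) = 3*27 = 81
prod[13] = 2*max(11,54) = 2*54 = 108
One optimal split: 3 + 3 + 3 + 2 + 2; product 3*3*3*2*2 = 108.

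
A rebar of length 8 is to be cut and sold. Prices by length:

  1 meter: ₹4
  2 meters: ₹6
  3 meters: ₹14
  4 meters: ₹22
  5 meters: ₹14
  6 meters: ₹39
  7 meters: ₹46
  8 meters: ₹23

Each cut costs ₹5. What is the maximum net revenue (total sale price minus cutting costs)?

45

Build v[k] bottom-up: v[k] = max over allowed piece i of (p[i] + v[k−i]) − 5 per cut.
v[1] = 4
v[2] = 6
v[3] = 14
v[4] = 22
v[5] = 21  (first piece 1, then v[4]=22)
v[6] = 39
v[7] = 46
v[8] = 45  (first piece 1, then v[7]=46)
One optimal plan: pieces 7 + 1 (1 cut) → ₹50 − ₹5 = ₹45.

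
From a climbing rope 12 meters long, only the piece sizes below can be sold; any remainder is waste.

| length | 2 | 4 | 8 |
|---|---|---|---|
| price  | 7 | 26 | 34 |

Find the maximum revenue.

78

Consider every possible first cut. f[k] is the best of p[i]+f[k−i] over all sellable i≤k.
f[1] = 0
f[2] = 7
f[3] = 7
f[4] = max(7+7, 26+0) = 26
f[5] = max(7+7, 26+0) = 26
f[6] = max(7+26, 26+7) = 33
f[7] = max(7+26, 26+7) = 33
f[8] = max(7+33, 26+26, 34+0) = 52
f[9] = max(7+33, 26+26, 34+0) = 52
f[10] = max(7+52, 26+33, 34+7) = 59
f[11] = max(7+52, 26+33, 34+7) = 59
f[12] = max(7+59, 26+52, 34+26) = 78
One optimal cutting: 4 + 4 + 4 → €78.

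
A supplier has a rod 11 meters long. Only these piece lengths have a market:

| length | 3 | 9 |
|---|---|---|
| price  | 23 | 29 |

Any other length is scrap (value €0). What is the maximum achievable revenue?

69

Build f[k] bottom-up: f[k] = max over allowed piece i of (p[i] + f[k−i]).
f[1] = 0
f[2] = 0
f[3] = 23
f[4] = 23
f[5] = 23
f[6] = 46  (first piece 3, then f[3]=23)
f[7] = 46
f[8] = 46
f[9] = 69  (first piece 3, then f[6]=46)
f[10] = 69
f[11] = 69
One optimal cutting: pieces 3 + 3 + 3 with 2 meters of scrap → €69.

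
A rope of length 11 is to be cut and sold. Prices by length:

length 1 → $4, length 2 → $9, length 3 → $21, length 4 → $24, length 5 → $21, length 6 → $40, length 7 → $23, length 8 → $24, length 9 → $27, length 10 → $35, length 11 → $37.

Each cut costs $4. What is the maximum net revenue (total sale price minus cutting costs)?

62

Consider every possible first cut. net[k] is the best of p[i]+net[k−i] over all sellable i≤k, charging 4 whenever i<k.
net[1] = 4
net[2] = max(4+4-4, 9+0) = 9
net[3] = max(4+9-4, 9+4-4, 21+0) = 21
net[4] = max(4+21-4, 9+9-4, 21+4-4, 24+0) = 24
net[5] = max(4+24-4, 9+21-4, 21+9-4, 24+4-4, 21+0) = 26
net[6] = max(4+26-4, 9+24-4, 21+21-4, 24+9-4, 21+4-4, 40+0) = 40
net[7] = max(4+40-4, 9+26-4, 21+24-4, …, 40+4-4, 23+0) = 41
net[8] = max(4+41-4, 9+40-4, 21+26-4, …, 23+4-4, 24+0) = 45
net[9] = max(4+45-4, 9+41-4, 21+40-4, …, 24+4-4, 27+0) = 57
net[10] = max(4+57-4, 9+45-4, 21+41-4, …, 27+4-4, 35+0) = 60
net[11] = max(4+60-4, 9+57-4, 21+45-4, …, 35+4-4, 37+0) = 62
One optimal plan: pieces 6 + 3 + 2 (2 cuts) → $70 − $8 = $62.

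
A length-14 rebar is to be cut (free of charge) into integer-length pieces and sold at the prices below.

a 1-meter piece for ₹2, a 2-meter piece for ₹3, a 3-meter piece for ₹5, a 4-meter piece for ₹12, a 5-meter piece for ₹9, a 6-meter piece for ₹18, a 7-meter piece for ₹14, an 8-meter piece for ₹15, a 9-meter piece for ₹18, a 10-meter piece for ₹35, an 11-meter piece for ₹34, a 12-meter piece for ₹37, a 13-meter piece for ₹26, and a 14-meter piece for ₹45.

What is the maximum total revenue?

47

Consider every possible first cut. R[k] is the best of p[i]+R[k−i] over all sellable i≤k.
R[1] = 2
R[2] = 4  (first piece 1, then R[1]=2)
R[3] = 6  (first piece 1, then R[2]=4)
R[4] = 12
R[5] = 14  (first piece 1, then R[4]=12)
R[6] = 18
R[7] = 20  (first piece 1, then R[6]=18)
R[8] = 24  (first piece 4, then R[4]=12)
R[9] = 26  (first piece 1, then R[8]=24)
R[10] = 35
R[11] = 37  (first piece 1, then R[10]=35)
R[12] = 39  (first piece 1, then R[11]=37)
R[13] = 41  (first piece 1, then R[12]=39)
R[14] = 47  (first piece 4, then R[10]=35)
One optimal cutting: 10 + 4 → ₹35 + ₹12 = ₹47.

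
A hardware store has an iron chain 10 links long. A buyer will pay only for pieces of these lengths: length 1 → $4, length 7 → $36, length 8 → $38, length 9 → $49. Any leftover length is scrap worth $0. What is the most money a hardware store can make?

Consider every possible first cut. f[k] is the best of p[i]+f[k−i] over all sellable i≤k.
f[1] = 4
f[2] = 8  (first piece 1, then f[1]=4)
f[3] = 12  (first piece 1, then f[2]=8)
f[4] = 16  (first piece 1, then f[3]=12)
f[5] = 20  (first piece 1, then f[4]=16)
f[6] = 24  (first piece 1, then f[5]=20)
f[7] = max(4+24, 36+0) = 36
f[8] = max(4+36, 36+4, 38+0) = 40
f[9] = max(4+40, 36+8, 38+4, 49+0) = 49
f[10] = max(4+49, 36+12, 38+8, 49+4) = 53
One optimal cutting: 9 + 1 → $53.

53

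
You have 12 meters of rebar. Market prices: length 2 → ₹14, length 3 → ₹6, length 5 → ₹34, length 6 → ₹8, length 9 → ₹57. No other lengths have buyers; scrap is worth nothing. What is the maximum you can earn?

Consider every possible first cut. r[k] is the best of p[i]+r[k−i] over all sellable i≤k.
r[1] = 0
r[2] = 14
r[3] = 14
r[4] = 28  (first piece 2, then r[2]=14)
r[5] = 34
r[6] = 42  (first piece 2, then r[4]=28)
r[7] = 48  (first piece 2, then r[5]=34)
r[8] = 56  (first piece 2, then r[6]=42)
r[9] = 62  (first piece 2, then r[7]=48)
r[10] = 70  (first piece 2, then r[8]=56)
r[11] = 76  (first piece 2, then r[9]=62)
r[12] = 84  (first piece 2, then r[10]=70)
One optimal cutting: 2 + 2 + 2 + 2 + 2 + 2 → ₹84.

84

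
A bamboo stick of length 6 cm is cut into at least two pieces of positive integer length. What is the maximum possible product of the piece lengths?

9

Define g[k] = max over 1≤i<k of i · max(k−i, g[k−i]); the inner max lets the remainder stay uncut if that's better.
g[2] = 1·max(1,0) = 1·1 = 1
g[3] = max(1·2, 2·1) = 2
g[4] = max(1·3, 2·2, 3·1) = 4
g[5] = max(1·4, 2·3, 3·2, 4·1) = 6
g[6] = max(1·6, 2·4, 3·3, 4·2, 5·1) = 9
One optimal split: 3 + 3; product 3·3 = 9.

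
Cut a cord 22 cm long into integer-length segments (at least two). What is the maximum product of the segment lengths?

Fill prod[k] for k=2..22: at each k try every first piece i and multiply by the better of (k−i) uncut or prod[k−i].
prod[2] = 1*max(1,0) = 1*1 = 1
prod[3] = max(1*2, 2*1) = 2
prod[4] = max(1*3, 2*2, 3*1) = 4
prod[5] = max(1*4, 2*3, 3*2, 4*1) = 6
prod[6] = max(1*6, 2*4, 3*3, 4*2, 5*1) = 9
prod[7] = max(1*9, 2*6, 3*4, 4*3, 5*2, 6*1) = 12
prod[8] = max(1*12, 2*9, 3*6, …, 6*2, 7*1) = 18
prod[9] = max(1*18, 2*12, 3*9, …, 7*2, 8*1) = 27
prod[10] = max(1*27, 2*18, 3*12, …, 8*2, 9*1) = 36
prod[11] = max(1*36, 2*27, 3*18, …, 9*2, 10*1) = 54
prod[12] = max(1*54, 2*36, 3*27, …, 10*2, 11*1) = 81
prod[13] = max(1*81, 2*54, 3*36, …, 11*2, 12*1) = 108
prod[14] = max(1*108, 2*81, 3*54, …, 12*2, 13*1) = 162
prod[15] = max(1*162, 2*108, 3*81, …, 13*2, 14*1) = 243
prod[16] = max(1*243, 2*162, 3*108, …, 14*2, 15*1) = 324
prod[17] = max(1*324, 2*243, 3*162, …, 15*2, 16*1) = 486
prod[18] = max(1*486, 2*324, 3*243, …, 16*2, 17*1) = 729
prod[19] = max(1*729, 2*486, 3*324, …, 17*2, 18*1) = 972
prod[20] = max(1*972, 2*729, 3*486, …, 18*2, 19*1) = 1458
prod[21] = max(1*1458, 2*972, 3*729, …, 19*2, 20*1) = 2187
prod[22] = max(1*2187, 2*1458, 3*972, …, 20*2, 21*1) = 2916
One optimal split: 3 + 3 + 3 + 3 + 3 + 3 + 2 + 2; product 3*3*3*3*3*3*2*2 = 2916.

2916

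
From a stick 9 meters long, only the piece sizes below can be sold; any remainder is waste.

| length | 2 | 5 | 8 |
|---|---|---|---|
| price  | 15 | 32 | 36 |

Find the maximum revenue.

62

Build f[k] bottom-up: f[k] = max over allowed piece i of (p[i] + f[k−i]).
f[1] = 0
f[2] = 15
f[3] = 15
f[4] = 30  (first piece 2, then f[2]=15)
f[5] = max(15+15, 32+0) = 32
f[6] = max(15+30, 32+0) = 45
f[7] = max(15+32, 32+15) = 47
f[8] = max(15+45, 32+15, 36+0) = 60
f[9] = max(15+47, 32+30, 36+0) = 62
One optimal cutting: 5 + 2 + 2 → €62.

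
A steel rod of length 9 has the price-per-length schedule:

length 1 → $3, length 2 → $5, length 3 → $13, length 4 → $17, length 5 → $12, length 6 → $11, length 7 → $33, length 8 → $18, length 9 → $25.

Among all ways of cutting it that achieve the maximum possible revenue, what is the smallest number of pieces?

Consider every possible first cut. r[k] is the best of p[i]+r[k−i] over all sellable i≤k.
r[1] = 3
r[2] = max(3+3, 5+0) = 6
r[3] = max(3+6, 5+3, 13+0) = 13
r[4] = max(3+13, 5+6, 13+3, 17+0) = 17
r[5] = max(3+17, 5+13, 13+6, 17+3, 12+0) = 20
r[6] = max(3+20, 5+17, 13+13, 17+6, 12+3, 11+0) = 26
r[7] = max(3+26, 5+20, 13+17, …, 11+3, 33+0) = 33
r[8] = max(3+33, 5+26, 13+20, …, 33+3, 18+0) = 36
r[9] = max(3+36, 5+33, 13+26, …, 18+3, 25+0) = 39
Maximum revenue is $39.
Now minimize piece count subject to staying optimal: for each k, pieces[k] = 1 + min over i with p[i]+r[k−i]=r[k] of pieces[k−i].
pieces[6] = 2
pieces[7] = 1
pieces[8] = 2
pieces[9] = 3

3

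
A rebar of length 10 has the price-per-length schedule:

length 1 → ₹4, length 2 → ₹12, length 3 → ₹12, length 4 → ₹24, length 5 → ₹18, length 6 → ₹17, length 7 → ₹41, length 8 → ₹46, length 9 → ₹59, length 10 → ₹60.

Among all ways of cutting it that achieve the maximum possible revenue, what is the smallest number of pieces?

2

Let r[k] be the best obtainable value from length k. For each k, try every first piece i and keep the best of price[i] + r[k−i].
r[1] = 4
r[2] = 12
r[3] = 16  (first piece 1, then r[2]=12)
r[4] = 24  (first piece 2, then r[2]=12)
r[5] = 28  (first piece 1, then r[4]=24)
r[6] = 36  (first piece 2, then r[4]=24)
r[7] = 41
r[8] = 48  (first piece 2, then r[6]=36)
r[9] = 59
r[10] = 63  (first piece 1, then r[9]=59)
Maximum revenue is ₹63.
Now minimize piece count subject to staying optimal: for each k, pieces[k] = 1 + min over i with p[i]+r[k−i]=r[k] of pieces[k−i].
pieces[7] = 1
pieces[8] = 2
pieces[9] = 1
pieces[10] = 2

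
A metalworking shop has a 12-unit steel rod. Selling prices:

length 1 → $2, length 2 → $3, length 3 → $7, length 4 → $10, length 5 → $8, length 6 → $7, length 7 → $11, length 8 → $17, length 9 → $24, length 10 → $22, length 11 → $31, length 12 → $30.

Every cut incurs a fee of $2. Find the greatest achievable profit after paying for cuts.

31

Let net[k] be the best obtainable value from length k. For each k, try every first piece i and keep the best of price[i] + net[k−i] minus the 2 cut fee when i<k.
net[1] = 2
net[2] = 3
net[3] = 7
net[4] = 10
net[5] = 10  (first piece 1, then net[4]=10)
net[6] = 12  (first piece 3, then net[3]=7)
net[7] = 15  (first piece 3, then net[4]=10)
net[8] = 18  (first piece 4, then net[4]=10)
net[9] = 24
net[10] = 24  (first piece 1, then net[9]=24)
net[11] = 31
net[12] = 31  (first piece 1, then net[11]=31)
One optimal plan: pieces 11 + 1 (1 cut) → $33 − $2 = $31.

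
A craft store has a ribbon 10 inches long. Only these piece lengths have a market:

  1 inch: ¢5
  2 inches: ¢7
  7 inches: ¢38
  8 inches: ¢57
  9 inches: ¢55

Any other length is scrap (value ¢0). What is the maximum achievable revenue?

Let f[k] be the best obtainable value from length k. For each k, try every first piece i and keep the best of price[i] + f[k−i].
f[1] = 5
f[2] = max(5+5, 7+0) = 10
f[3] = max(5+10, 7+5) = 15
f[4] = max(5+15, 7+10) = 20
f[5] = max(5+20, 7+15) = 25
f[6] = max(5+25, 7+20) = 30
f[7] = max(5+30, 7+25, 38+0) = 38
f[8] = max(5+38, 7+30, 38+5, 57+0) = 57
f[9] = max(5+57, 7+38, 38+10, 57+5, 55+0) = 62
f[10] = max(5+62, 7+57, 38+15, 57+10, 55+5) = 67
One optimal cutting: 8 + 1 + 1 → ¢67.

67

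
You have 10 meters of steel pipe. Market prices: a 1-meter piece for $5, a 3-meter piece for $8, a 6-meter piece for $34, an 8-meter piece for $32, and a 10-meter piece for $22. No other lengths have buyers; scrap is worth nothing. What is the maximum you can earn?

54

Let best[k] be the best obtainable value from length k. For each k, try every first piece i and keep the best of price[i] + best[k−i].
best[1] = 5
best[2] = 10  (first piece 1, then best[1]=5)
best[3] = max(5+10, 8+0) = 15
best[4] = max(5+15, 8+5) = 20
best[5] = max(5+20, 8+10) = 25
best[6] = max(5+25, 8+15, 34+0) = 34
best[7] = max(5+34, 8+20, 34+5) = 39
best[8] = max(5+39, 8+25, 34+10, 32+0) = 44
best[9] = max(5+44, 8+34, 34+15, 32+5) = 49
best[10] = max(5+49, 8+39, 34+20, 32+10, 22+0) = 54
One optimal cutting: 6 + 1 + 1 + 1 + 1 → $54.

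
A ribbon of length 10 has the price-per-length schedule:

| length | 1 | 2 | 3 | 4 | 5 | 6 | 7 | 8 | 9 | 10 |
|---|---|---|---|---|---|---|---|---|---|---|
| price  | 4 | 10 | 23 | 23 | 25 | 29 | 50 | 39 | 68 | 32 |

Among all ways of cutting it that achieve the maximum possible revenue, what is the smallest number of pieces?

Build r[k] bottom-up: r[k] = max over allowed piece i of (p[i] + r[k−i]).
r[1] = 4
r[2] = max(4+4, 10+0) = 10
r[3] = max(4+10, 10+4, 23+0) = 23
r[4] = max(4+23, 10+10, 23+4, 23+0) = 27
r[5] = max(4+27, 10+23, 23+10, 23+4, 25+0) = 33
r[6] = max(4+33, 10+27, 23+23, 23+10, 25+4, 29+0) = 46
r[7] = max(4+46, 10+33, 23+27, …, 29+4, 50+0) = 50
r[8] = max(4+50, 10+46, 23+33, …, 50+4, 39+0) = 56
r[9] = max(4+56, 10+50, 23+46, …, 39+4, 68+0) = 69
r[10] = max(4+69, 10+56, 23+50, …, 68+4, 32+0) = 73
Maximum revenue is ¢73.
Now minimize piece count subject to staying optimal: for each k, pieces[k] = 1 + min over i with p[i]+r[k−i]=r[k] of pieces[k−i].
pieces[7] = 1
pieces[8] = 3
pieces[9] = 3
pieces[10] = 2

2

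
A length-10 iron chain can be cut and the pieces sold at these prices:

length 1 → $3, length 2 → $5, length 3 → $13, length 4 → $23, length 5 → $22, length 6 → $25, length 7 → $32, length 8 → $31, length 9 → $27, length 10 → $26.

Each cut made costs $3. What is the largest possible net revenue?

Let v[k] be the best obtainable value from length k. For each k, try every first piece i and keep the best of price[i] + v[k−i] minus the 3 cut fee when i<k.
v[1] = 3
v[2] = max(3+3-3, 5+0) = 5
v[3] = max(3+5-3, 5+3-3, 13+0) = 13
v[4] = max(3+13-3, 5+5-3, 13+3-3, 23+0) = 23
v[5] = max(3+23-3, 5+13-3, 13+5-3, 23+3-3, 22+0) = 23
v[6] = max(3+23-3, 5+23-3, 13+13-3, 23+5-3, 22+3-3, 25+0) = 25
v[7] = max(3+25-3, 5+23-3, 13+23-3, …, 25+3-3, 32+0) = 33
v[8] = max(3+33-3, 5+25-3, 13+23-3, …, 32+3-3, 31+0) = 43
v[9] = max(3+43-3, 5+33-3, 13+25-3, …, 31+3-3, 27+0) = 43
v[10] = max(3+43-3, 5+43-3, 13+33-3, …, 27+3-3, 26+0) = 45
One optimal plan: pieces 4 + 4 + 2 (2 cuts) → $51 − $6 = $45.

45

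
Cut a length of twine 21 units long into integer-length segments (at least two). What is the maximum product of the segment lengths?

Let P[k] be the best product for length k (with at least one cut). For each first piece i, the rest contributes max(k−i, P[k−i]).
P[2] = 1×max(1,0) = 1×1 = 1
P[3] = 1×max(2,1) = 1×2 = 2
P[4] = 2×max(2,1) = 2×2 = 4
P[5] = 2×max(3,2) = 2×3 = 6
P[6] = 3×max(3,2) = 3×3 = 9
P[7] = 2×max(5,6) = 2×6 = 12
P[8] = 2×max(6,9) = 2×9 = 18
P[9] = 3×max(6,9) = 3×9 = 27
P[10] = 2×max(8,18) = 2×18 = 36
P[11] = 2×max(9,27) = 2×27 = 54
P[12] = 3×max(9,27) = 3×27 = 81
P[13] = 2×max(11,54) = 2×54 = 108
P[14] = 2×max(12,81) = 2×81 = 162
P[15] = 3×max(12,81) = 3×81 = 243
P[16] = 2×max(14,162) = 2×162 = 324
P[17] = 2×max(15,243) = 2×243 = 486
P[18] = 3×max(15,243) = 3×243 = 729
P[19] = 2×max(17,486) = 2×486 = 972
P[20] = 2×max(18,729) = 2×729 = 1458
P[21] = 3×max(18,729) = 3×729 = 2187
One optimal split: 3 + 3 + 3 + 3 + 3 + 3 + 3; product 3×3×3×3×3×3×3 = 2187.

2187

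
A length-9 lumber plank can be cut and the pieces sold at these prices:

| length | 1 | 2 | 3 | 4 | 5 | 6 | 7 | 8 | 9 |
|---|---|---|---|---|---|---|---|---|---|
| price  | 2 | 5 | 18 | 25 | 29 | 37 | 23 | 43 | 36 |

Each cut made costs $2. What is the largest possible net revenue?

Consider every possible first cut. r[k] is the best of p[i]+r[k−i] over all sellable i≤k, charging 2 whenever i<k.
r[1] = 2
r[2] = max(2+2-2, 5+0) = 5
r[3] = max(2+5-2, 5+2-2, 18+0) = 18
r[4] = max(2+18-2, 5+5-2, 18+2-2, 25+0) = 25
r[5] = max(2+25-2, 5+18-2, 18+5-2, 25+2-2, 29+0) = 29
r[6] = max(2+29-2, 5+25-2, 18+18-2, 25+5-2, 29+2-2, 37+0) = 37
r[7] = max(2+37-2, 5+29-2, 18+25-2, …, 37+2-2, 23+0) = 41
r[8] = max(2+41-2, 5+37-2, 18+29-2, …, 23+2-2, 43+0) = 48
r[9] = max(2+48-2, 5+41-2, 18+37-2, …, 43+2-2, 36+0) = 53
One optimal plan: pieces 6 + 3 (1 cut) → $55 − $2 = $53.

53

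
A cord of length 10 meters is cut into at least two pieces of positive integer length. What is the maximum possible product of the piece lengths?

Let f[k] be the best product for length k (with at least one cut). For each first piece i, the rest contributes max(k−i, f[k−i]).
f[2] = 1·max(1,0) = 1·1 = 1
f[3] = max(1·2, 2·1) = 2
f[4] = max(1·3, 2·2, 3·1) = 4
f[5] = max(1·4, 2·3, 3·2, 4·1) = 6
f[6] = max(1·6, 2·4, 3·3, 4·2, 5·1) = 9
f[7] = max(1·9, 2·6, 3·4, 4·3, 5·2, 6·1) = 12
f[8] = max(1·12, 2·9, 3·6, …, 6·2, 7·1) = 18
f[9] = max(1·18, 2·12, 3·9, …, 7·2, 8·1) = 27
f[10] = max(1·27, 2·18, 3·12, …, 8·2, 9·1) = 36
One optimal split: 3 + 3 + 2 + 2; product 3·3·2·2 = 36.

36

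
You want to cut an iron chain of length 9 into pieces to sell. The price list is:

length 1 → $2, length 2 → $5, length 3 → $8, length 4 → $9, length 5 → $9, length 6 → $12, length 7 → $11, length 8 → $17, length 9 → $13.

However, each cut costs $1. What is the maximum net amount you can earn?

Build v[k] bottom-up: v[k] = max over allowed piece i of (p[i] + v[k−i]) − 1 per cut.
v[1] = 2
v[2] = 5
v[3] = 8
v[4] = 9  (first piece 1, then v[3]=8)
v[5] = 12  (first piece 2, then v[3]=8)
v[6] = 15  (first piece 3, then v[3]=8)
v[7] = 16  (first piece 1, then v[6]=15)
v[8] = 19  (first piece 2, then v[6]=15)
v[9] = 22  (first piece 3, then v[6]=15)
One optimal plan: pieces 3 + 3 + 3 (2 cuts) → $24 − $2 = $22.

22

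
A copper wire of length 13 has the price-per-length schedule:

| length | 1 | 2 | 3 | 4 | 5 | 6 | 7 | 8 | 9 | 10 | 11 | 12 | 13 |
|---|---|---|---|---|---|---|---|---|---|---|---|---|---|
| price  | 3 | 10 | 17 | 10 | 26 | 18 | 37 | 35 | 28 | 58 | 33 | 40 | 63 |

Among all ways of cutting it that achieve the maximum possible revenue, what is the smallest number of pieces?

Build r[k] bottom-up: r[k] = max over allowed piece i of (p[i] + r[k−i]).
r[1] = 3
r[2] = max(3+3, 10+0) = 10
r[3] = max(3+10, 10+3, 17+0) = 17
r[4] = max(3+17, 10+10, 17+3, 10+0) = 20
r[5] = max(3+20, 10+17, 17+10, 10+3, 26+0) = 27
r[6] = max(3+27, 10+20, 17+17, 10+10, 26+3, 18+0) = 34
r[7] = max(3+34, 10+27, 17+20, …, 18+3, 37+0) = 37
r[8] = max(3+37, 10+34, 17+27, …, 37+3, 35+0) = 44
r[9] = max(3+44, 10+37, 17+34, …, 35+3, 28+0) = 51
r[10] = max(3+51, 10+44, 17+37, …, 28+3, 58+0) = 58
r[11] = max(3+58, 10+51, 17+44, …, 58+3, 33+0) = 61
r[12] = max(3+61, 10+58, 17+51, …, 33+3, 40+0) = 68
r[13] = max(3+68, 10+61, 17+58, …, 40+3, 63+0) = 75
Maximum revenue is €75.
Now minimize piece count subject to staying optimal: for each k, pieces[k] = 1 + min over i with p[i]+r[k−i]=r[k] of pieces[k−i].
pieces[10] = 1
pieces[11] = 2
pieces[12] = 2
pieces[13] = 2

2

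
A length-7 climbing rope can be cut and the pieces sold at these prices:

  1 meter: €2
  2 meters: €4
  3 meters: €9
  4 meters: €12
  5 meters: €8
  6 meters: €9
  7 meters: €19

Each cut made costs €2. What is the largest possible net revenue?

19

Consider every possible first cut. r[k] is the best of p[i]+r[k−i] over all sellable i≤k, charging 2 whenever i<k.
r[1] = 2
r[2] = max(2+2-2, 4+0) = 4
r[3] = max(2+4-2, 4+2-2, 9+0) = 9
r[4] = max(2+9-2, 4+4-2, 9+2-2, 12+0) = 12
r[5] = max(2+12-2, 4+9-2, 9+4-2, 12+2-2, 8+0) = 12
r[6] = max(2+12-2, 4+12-2, 9+9-2, 12+4-2, 8+2-2, 9+0) = 16
r[7] = max(2+16-2, 4+12-2, 9+12-2, …, 9+2-2, 19+0) = 19
One optimal plan: pieces 4 + 3 (1 cut) → €21 − €2 = €19.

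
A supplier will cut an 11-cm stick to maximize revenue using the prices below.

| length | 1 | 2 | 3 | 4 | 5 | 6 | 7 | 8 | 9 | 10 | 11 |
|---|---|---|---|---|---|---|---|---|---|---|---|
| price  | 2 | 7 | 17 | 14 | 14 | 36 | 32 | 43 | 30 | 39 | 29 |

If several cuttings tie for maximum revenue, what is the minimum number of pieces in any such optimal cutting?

Let r[k] be the best obtainable value from length k. For each k, try every first piece i and keep the best of price[i] + r[k−i].
r[1] = 2
r[2] = 7
r[3] = 17
r[4] = 19  (first piece 1, then r[3]=17)
r[5] = 24  (first piece 2, then r[3]=17)
r[6] = 36
r[7] = 38  (first piece 1, then r[6]=36)
r[8] = 43  (first piece 2, then r[6]=36)
r[9] = 53  (first piece 3, then r[6]=36)
r[10] = 55  (first piece 1, then r[9]=53)
r[11] = 60  (first piece 2, then r[9]=53)
Maximum revenue is €60.
Now minimize piece count subject to staying optimal: for each k, pieces[k] = 1 + min over i with p[i]+r[k−i]=r[k] of pieces[k−i].
pieces[8] = 1
pieces[9] = 2
pieces[10] = 3
pieces[11] = 2

2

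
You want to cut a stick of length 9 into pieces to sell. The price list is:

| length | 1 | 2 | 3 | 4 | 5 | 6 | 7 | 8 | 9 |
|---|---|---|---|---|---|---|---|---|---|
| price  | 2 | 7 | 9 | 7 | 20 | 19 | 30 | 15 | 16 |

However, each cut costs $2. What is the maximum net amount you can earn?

Let r[k] be the best obtainable value from length k. For each k, try every first piece i and keep the best of price[i] + r[k−i] minus the 2 cut fee when i<k.
r[1] = 2
r[2] = max(2+2-2, 7+0) = 7
r[3] = max(2+7-2, 7+2-2, 9+0) = 9
r[4] = max(2+9-2, 7+7-2, 9+2-2, 7+0) = 12
r[5] = max(2+12-2, 7+9-2, 9+7-2, 7+2-2, 20+0) = 20
r[6] = max(2+20-2, 7+12-2, 9+9-2, 7+7-2, 20+2-2, 19+0) = 20
r[7] = max(2+20-2, 7+20-2, 9+12-2, …, 19+2-2, 30+0) = 30
r[8] = max(2+30-2, 7+20-2, 9+20-2, …, 30+2-2, 15+0) = 30
r[9] = max(2+30-2, 7+30-2, 9+20-2, …, 15+2-2, 16+0) = 35
One optimal plan: pieces 7 + 2 (1 cut) → $37 − $2 = $35.

35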